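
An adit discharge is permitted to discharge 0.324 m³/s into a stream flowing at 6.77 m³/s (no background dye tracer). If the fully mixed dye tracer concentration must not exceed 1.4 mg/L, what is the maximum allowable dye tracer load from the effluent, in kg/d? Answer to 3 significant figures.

858 kg/d

Mass balance at the limit: 6.770·0 + 0.3240·Cₑ = 7.094·1.4 → Cₑ = 30.65 mg/L.
Load = 0.3240 m³/s × 30.65 g/m³ × 86 400 s/d = 858.1 kg/d.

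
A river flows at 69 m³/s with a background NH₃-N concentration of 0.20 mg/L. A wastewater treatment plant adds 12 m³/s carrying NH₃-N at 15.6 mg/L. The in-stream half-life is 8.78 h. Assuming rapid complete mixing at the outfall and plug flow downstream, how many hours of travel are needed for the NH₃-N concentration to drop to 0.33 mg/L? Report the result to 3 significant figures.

After mixing, C = (69.00·0.2000 + 12.00·15.60) / 81.00 = 201.0/81.00 = 2.481 mg/L.
Half-life 8.78 h → k = ln 2 / 8.78 = 0.07895 h⁻¹ = 1.895 d⁻¹.
2.481·exp(−k·t) = 0.33 → t = ln(2.481/0.33)/k = 92000 s = 25.56 h.

25.6 h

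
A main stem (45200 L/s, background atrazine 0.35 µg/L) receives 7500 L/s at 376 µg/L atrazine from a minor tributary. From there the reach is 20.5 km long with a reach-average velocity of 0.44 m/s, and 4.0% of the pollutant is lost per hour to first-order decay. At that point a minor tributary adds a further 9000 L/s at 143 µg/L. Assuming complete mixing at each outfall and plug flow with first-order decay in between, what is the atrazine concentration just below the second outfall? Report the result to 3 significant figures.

48.0 µg/L

Mass balance: C = (45200·0.3500 + 7500·376.0) / 52700 = 2836000/52700 = 53.81 µg/L; combined flow 52700 L/s.
Travel time t = 20.5·1000 / 0.44 = 46590 s = 12.94 h.
4.0%/h lost → k = −ln(1 − 0.04) = 0.04082 h⁻¹.
After decay, C = 53.81 × e^(−kt) = 53.81 × 0.5896 = 31.73 µg/L.
At the second outfall, C = (52700·31.73 + 9000·143.0) / (52700 + 9000) = 47.96 µg/L.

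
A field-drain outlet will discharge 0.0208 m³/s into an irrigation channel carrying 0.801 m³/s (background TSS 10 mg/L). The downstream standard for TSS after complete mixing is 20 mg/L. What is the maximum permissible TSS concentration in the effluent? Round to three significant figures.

At the limit, (Qr·Cr + Qe·Cₑ)/(Qr + Qe) = 20:
Cₑ = (0.8218·20 − 0.8010·10.00) / 0.02080 = 405.1 mg/L.

405 mg/L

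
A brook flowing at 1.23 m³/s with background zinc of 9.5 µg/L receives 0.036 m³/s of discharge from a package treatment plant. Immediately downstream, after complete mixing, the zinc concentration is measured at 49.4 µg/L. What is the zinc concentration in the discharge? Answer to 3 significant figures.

1410 µg/L

Mass balance: 1.230·9.500 + 0.03600·Cₑ = 1.266·49.40
→ Cₑ = (1.266·49.40 − 1.230·9.500) / 0.03600 = 1413 µg/L.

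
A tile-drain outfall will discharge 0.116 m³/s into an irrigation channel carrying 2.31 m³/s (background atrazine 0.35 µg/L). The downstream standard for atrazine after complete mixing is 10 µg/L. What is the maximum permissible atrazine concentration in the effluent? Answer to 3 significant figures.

202 µg/L

At the limit, (Qr·Cr + Qe·Cₑ)/(Qr + Qe) = 10:
Cₑ = (2.426·10 − 2.310·0.3500) / 0.1160 = 202.2 µg/L.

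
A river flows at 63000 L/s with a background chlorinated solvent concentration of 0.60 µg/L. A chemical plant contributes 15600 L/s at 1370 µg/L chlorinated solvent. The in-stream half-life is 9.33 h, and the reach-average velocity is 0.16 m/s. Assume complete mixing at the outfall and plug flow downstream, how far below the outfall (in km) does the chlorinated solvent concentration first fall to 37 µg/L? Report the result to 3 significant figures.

Mixed concentration C = ΣQC/ΣQ = (63000·0.6000 + 15600·1370) / 78600 = 21410000/78600 = 272.4 µg/L.
Half-life 9.33 h → k = ln 2 / 9.33 = 0.07429 h⁻¹ = 1.783 d⁻¹.
Set 272.4·exp(−k·t) = 37 → t = ln(272.4/37)/k = 96740 s = 26.87 h.
Distance = v·t = 0.16·96740 = 15480 m = 15.48 km.

15.5 km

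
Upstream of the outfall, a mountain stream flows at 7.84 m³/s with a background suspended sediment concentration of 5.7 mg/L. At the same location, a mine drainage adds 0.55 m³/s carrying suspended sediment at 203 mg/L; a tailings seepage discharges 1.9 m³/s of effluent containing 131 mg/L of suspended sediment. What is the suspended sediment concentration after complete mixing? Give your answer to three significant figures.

39.4 mg/L

Flow-weighted average: C = (7.840·5.700 + 0.5500·203.0 + 1.900·131.0) / 10.29 = 405.2/10.29 = 39.38 mg/L.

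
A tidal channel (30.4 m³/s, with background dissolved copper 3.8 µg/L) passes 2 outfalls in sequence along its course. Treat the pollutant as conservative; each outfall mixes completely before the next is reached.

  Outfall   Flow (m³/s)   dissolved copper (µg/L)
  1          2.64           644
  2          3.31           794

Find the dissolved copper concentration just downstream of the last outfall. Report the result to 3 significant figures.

122 µg/L

After outfall 1: Q = 30.40 + 2.640 = 33.04 m³/s; C = (30.40·3.800 + 2.640·644.0)/33.04 = 54.95 µg/L.
After outfall 2: Q = 33.04 + 3.310 = 36.35 m³/s; C = (33.04·54.95 + 3.310·794.0)/36.35 = 122.3 µg/L.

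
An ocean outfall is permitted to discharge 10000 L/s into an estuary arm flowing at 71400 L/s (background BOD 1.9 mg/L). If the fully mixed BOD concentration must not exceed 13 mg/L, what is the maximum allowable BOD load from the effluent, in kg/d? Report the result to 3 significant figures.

79700 kg/d

Mass balance at the limit: 71400·1.900 + 10000·Cₑ = 81400·13 → Cₑ = 92.25 mg/L.
10000 L/s = 10.00 m³/s. Load = 10.00 m³/s × 92.25 g/m³ × 86 400 s/d = 79710 kg/d.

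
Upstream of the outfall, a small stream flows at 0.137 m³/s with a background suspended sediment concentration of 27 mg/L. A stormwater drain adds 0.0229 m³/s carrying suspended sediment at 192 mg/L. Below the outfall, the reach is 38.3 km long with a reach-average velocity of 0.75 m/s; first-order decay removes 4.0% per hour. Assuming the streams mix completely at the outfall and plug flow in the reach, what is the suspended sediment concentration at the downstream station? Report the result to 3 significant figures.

Mixed concentration C = ΣQC/ΣQ = (0.1370·27.00 + 0.02290·192.0) / 0.1599 = 8.096/0.1599 = 50.63 mg/L.
Travel time t = 38.3·1000 / 0.75 = 51070 s = 14.19 h.
4.0%/h lost → k = −ln(1 − 0.04) = 0.04082 h⁻¹.
Decay over the reach: 50.63·exp(−kt) = 50.63·0.5604 = 28.37 mg/L.

28.4 mg/L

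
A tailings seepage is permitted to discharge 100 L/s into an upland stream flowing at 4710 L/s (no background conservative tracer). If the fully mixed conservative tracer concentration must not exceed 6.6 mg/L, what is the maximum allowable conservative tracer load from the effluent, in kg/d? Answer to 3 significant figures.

Mass balance at the limit: 4710·0 + 100.0·Cₑ = 4810·6.6 → Cₑ = 317.5 mg/L.
100.0 L/s = 0.1000 m³/s. Load = 0.1000 m³/s × 317.5 g/m³ × 86 400 s/d = 2743 kg/d.

2740 kg/d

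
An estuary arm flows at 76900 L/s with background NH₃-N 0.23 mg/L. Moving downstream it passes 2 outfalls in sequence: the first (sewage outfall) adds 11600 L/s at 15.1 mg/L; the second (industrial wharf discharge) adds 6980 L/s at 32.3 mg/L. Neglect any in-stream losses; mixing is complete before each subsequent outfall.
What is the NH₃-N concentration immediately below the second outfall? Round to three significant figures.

4.38 mg/L

Outfall 1: combined Q = 88500 L/s; C = (76900·0.2300 + 11600·15.10)/88500 = 2.179 mg/L.
Outfall 2: combined Q = 95480 L/s; C = (88500·2.179 + 6980·32.30)/95480 = 4.381 mg/L.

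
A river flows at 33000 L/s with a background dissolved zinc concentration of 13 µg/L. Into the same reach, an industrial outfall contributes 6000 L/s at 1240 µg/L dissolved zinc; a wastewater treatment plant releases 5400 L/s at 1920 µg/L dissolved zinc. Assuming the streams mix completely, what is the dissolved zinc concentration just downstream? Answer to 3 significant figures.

411 µg/L

Mass balance: C = (33000·13.00 + 6000·1240 + 5400·1920) / 44400 = 18240000/44400 = 410.7 µg/L.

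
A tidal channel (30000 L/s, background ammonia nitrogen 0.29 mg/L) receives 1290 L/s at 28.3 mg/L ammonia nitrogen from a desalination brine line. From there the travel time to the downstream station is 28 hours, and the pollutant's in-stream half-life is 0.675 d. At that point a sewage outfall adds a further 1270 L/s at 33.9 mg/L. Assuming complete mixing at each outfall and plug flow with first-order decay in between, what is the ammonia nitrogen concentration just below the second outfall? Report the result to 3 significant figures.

1.74 mg/L

Mixed concentration C = ΣQC/ΣQ = (30000·0.2900 + 1290·28.30) / 31290 = 45210/31290 = 1.445 mg/L; combined flow 31290 L/s.
Half-life 0.675 d → k = ln 2 / 0.675 = 1.027 d⁻¹.
Decay over the reach: 1.445·exp(−kt) = 1.445·0.3018 = 0.4360 mg/L.
Second outfall: C = (31290·0.4360 + 1270·33.90)/32560 = 1.741 mg/L.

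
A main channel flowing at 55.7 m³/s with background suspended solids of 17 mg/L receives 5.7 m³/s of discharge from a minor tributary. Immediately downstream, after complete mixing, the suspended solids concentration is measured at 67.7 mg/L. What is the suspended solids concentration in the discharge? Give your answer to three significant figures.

Mass balance: 55.70·17.00 + 5.700·Cₑ = 61.40·67.70
→ Cₑ = (61.40·67.70 − 55.70·17.00) / 5.700 = 563.1 mg/L.

563 mg/L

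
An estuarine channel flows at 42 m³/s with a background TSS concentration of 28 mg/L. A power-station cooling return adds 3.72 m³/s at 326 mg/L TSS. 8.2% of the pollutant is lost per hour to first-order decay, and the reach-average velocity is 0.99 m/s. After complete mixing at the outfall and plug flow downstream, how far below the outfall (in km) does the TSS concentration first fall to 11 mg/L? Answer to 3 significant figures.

64.9 km

Mixed concentration C = ΣQC/ΣQ = (42.00·28.00 + 3.720·326.0) / 45.72 = 2389/45.72 = 52.25 mg/L.
8.2%/h lost → k = −ln(1 − 0.082) = 0.08556 h⁻¹.
Set 52.25·exp(−k·t) = 11 → t = ln(52.25/11)/k = 65560 s = 18.21 h.
Distance = v·t = 0.99·65560 = 64900 m = 64.90 km.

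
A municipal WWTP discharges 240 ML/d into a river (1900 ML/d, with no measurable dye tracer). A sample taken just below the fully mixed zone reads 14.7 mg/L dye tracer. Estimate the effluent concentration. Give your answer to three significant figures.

Mass balance: 1900·0 + 240.0·Cₑ = 2140·14.70
→ Cₑ = (2140·14.70 − 1900·0) / 240.0 = 131.1 mg/L.

131 mg/L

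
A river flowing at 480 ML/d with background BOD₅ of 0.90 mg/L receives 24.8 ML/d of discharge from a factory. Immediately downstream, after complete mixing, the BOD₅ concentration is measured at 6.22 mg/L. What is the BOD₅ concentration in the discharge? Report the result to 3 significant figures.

Mass balance: 480.0·0.9000 + 24.80·Cₑ = 504.8·6.220
→ Cₑ = (504.8·6.220 − 480.0·0.9000) / 24.80 = 109.2 mg/L.

109 mg/L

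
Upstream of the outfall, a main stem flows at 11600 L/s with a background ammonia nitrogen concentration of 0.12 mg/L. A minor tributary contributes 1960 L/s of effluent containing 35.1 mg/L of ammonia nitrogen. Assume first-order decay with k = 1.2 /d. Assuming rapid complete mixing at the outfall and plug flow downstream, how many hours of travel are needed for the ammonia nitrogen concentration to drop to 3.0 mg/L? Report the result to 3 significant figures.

10.9 h

After mixing, C = (11600·0.1200 + 1960·35.10) / 13560 = 70190/13560 = 5.176 mg/L.
5.176·exp(−k·t) = 3.0 → t = ln(5.176/3.0)/k = 39270 s = 10.91 h.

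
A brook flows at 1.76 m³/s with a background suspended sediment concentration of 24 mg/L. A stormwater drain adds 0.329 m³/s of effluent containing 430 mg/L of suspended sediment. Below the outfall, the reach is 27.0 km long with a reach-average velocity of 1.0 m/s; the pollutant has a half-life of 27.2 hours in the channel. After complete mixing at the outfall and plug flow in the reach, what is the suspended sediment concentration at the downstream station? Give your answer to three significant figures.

Flow-weighted average: C = (1.760·24.00 + 0.3290·430.0) / 2.089 = 183.7/2.089 = 87.94 mg/L.
Travel time t = 27.0·1000 / 1.0 = 27000 s = 7.500 h.
Half-life 27.2 h → k = ln 2 / 27.2 = 0.02548 h⁻¹ = 0.6116 d⁻¹.
Decay over the reach: 87.94·exp(−kt) = 87.94·0.8260 = 72.64 mg/L.

72.6 mg/L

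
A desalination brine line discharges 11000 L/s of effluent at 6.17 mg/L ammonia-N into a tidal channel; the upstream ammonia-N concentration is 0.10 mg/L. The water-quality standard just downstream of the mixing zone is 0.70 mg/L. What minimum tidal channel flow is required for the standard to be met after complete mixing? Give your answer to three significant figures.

Set C_mix = 0.70: (Q·0.1000 + 11000·6.170) / (Q + 11000) = 0.70
→ Q = 11000·(6.170 − 0.70)/(0.70 − 0.1000) = 100300 L/s.

100000 L/s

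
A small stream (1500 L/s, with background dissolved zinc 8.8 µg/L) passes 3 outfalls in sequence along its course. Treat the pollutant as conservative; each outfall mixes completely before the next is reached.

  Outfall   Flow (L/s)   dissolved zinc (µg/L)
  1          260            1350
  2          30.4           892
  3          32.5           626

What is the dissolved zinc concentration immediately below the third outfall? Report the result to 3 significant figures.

226 µg/L

Outfall 1: combined Q = 1760 L/s; C = (1500·8.800 + 260.0·1350)/1760 = 206.9 µg/L.
Outfall 2: combined Q = 1790 L/s; C = (1760·206.9 + 30.40·892.0)/1790 = 218.6 µg/L.
Outfall 3: combined Q = 1823 L/s; C = (1790·218.6 + 32.50·626.0)/1823 = 225.8 µg/L.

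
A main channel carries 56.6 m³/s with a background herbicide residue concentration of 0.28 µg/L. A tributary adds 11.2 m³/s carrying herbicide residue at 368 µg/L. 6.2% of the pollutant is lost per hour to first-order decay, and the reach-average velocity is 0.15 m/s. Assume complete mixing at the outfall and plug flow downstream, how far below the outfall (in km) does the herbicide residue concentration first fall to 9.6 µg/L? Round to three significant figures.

15.6 km

Mixed concentration C = ΣQC/ΣQ = (56.60·0.2800 + 11.20·368.0) / 67.80 = 4137/67.80 = 61.02 µg/L.
6.2%/h lost → k = −ln(1 − 0.062) = 0.06401 h⁻¹.
Set 61.02·exp(−k·t) = 9.6 → t = ln(61.02/9.6)/k = 104000 s = 28.90 h.
Distance = v·t = 0.15·104000 = 15600 m = 15.60 km.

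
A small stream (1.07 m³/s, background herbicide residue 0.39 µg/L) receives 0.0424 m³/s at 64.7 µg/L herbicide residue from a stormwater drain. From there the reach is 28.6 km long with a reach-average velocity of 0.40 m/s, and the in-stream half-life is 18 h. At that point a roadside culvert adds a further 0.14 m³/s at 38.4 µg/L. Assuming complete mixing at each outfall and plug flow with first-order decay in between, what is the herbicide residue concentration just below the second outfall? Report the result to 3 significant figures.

5.47 µg/L

Conservation of mass: C = (1.070·0.3900 + 0.04240·64.70) / 1.112 = 3.161/1.112 = 2.841 µg/L; combined flow 1.112 m³/s.
Travel time t = 28.6·1000 / 0.40 = 71500 s = 19.86 h.
Half-life 18 h → k = ln 2 / 18 = 0.03851 h⁻¹ = 0.9242 d⁻¹.
Applying C = C₀e^(−kt): 2.841 × 0.4654 = 1.322 µg/L.
At the second outfall, C = (1.112·1.322 + 0.1400·38.40) / (1.112 + 0.1400) = 5.467 µg/L.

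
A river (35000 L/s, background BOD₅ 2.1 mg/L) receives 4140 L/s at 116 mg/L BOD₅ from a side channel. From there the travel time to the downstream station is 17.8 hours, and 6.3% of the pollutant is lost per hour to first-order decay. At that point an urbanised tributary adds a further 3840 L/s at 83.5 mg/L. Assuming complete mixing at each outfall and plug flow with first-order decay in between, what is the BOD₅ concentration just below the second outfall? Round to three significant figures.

11.5 mg/L

Flow-weighted average: C = (35000·2.100 + 4140·116.0) / 39140 = 553700/39140 = 14.15 mg/L; combined flow 39140 L/s.
6.3%/h lost → k = −ln(1 − 0.063) = 0.06507 h⁻¹.
First-order decay: C = 14.15·exp(−k·t) = 14.15·0.3140 = 4.443 mg/L.
At the second outfall, C = (39140·4.443 + 3840·83.50) / (39140 + 3840) = 11.51 mg/L.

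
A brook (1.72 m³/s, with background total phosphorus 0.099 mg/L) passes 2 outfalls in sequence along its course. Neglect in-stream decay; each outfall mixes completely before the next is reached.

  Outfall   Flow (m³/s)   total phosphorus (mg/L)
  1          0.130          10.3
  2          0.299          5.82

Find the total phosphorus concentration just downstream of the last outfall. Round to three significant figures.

1.51 mg/L

Outfall 1: combined Q = 1.850 m³/s; C = (1.720·0.09900 + 0.1300·10.30)/1.850 = 0.8158 mg/L.
Outfall 2: combined Q = 2.149 m³/s; C = (1.850·0.8158 + 0.2990·5.820)/2.149 = 1.512 mg/L.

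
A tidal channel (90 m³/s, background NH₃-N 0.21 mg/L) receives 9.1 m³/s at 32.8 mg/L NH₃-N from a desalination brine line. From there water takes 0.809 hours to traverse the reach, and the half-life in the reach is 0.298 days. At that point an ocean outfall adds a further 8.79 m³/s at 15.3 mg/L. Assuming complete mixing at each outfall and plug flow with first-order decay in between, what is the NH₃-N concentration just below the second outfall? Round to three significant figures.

After mixing, C = (90.00·0.2100 + 9.100·32.80) / 99.10 = 317.4/99.10 = 3.203 mg/L; combined flow 99.10 m³/s.
Half-life 0.298 d → k = ln 2 / 0.298 = 2.326 d⁻¹.
First-order decay: C = 3.203·exp(−k·t) = 3.203·0.9246 = 2.961 mg/L.
At the second outfall, C = (99.10·2.961 + 8.790·15.30) / (99.10 + 8.790) = 3.966 mg/L.

3.97 mg/L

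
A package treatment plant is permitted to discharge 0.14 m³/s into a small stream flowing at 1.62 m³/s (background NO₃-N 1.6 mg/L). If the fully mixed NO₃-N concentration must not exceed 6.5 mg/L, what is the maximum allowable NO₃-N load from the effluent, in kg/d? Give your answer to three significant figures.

764 kg/d

Mass balance at the limit: 1.620·1.600 + 0.1400·Cₑ = 1.760·6.5 → Cₑ = 63.20 mg/L.
Load = 0.1400 m³/s × 63.20 g/m³ × 86 400 s/d = 764.5 kg/d.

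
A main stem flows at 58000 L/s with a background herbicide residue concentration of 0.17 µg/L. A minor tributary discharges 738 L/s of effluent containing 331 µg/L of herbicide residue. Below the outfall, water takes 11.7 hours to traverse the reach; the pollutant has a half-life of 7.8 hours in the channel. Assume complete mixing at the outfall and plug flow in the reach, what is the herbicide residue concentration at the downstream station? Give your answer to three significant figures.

Mixed concentration C = ΣQC/ΣQ = (58000·0.1700 + 738.0·331.0) / 58740 = 254100/58740 = 4.327 µg/L.
Half-life 7.8 h → k = ln 2 / 7.8 = 0.08887 h⁻¹ = 2.133 d⁻¹.
Decay over the reach: 4.327·exp(−kt) = 4.327·0.3536 = 1.530 µg/L.

1.53 µg/L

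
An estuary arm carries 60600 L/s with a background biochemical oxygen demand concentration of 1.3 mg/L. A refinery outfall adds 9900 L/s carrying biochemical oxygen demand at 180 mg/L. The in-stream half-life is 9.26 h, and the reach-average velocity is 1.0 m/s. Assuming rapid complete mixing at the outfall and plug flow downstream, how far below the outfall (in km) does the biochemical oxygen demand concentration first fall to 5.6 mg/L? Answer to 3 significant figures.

74.6 km

After mixing, C = (60600·1.300 + 9900·180.0) / 70500 = 1861000/70500 = 26.39 mg/L.
Half-life 9.26 h → k = ln 2 / 9.26 = 0.07485 h⁻¹ = 1.796 d⁻¹.
Set 26.39·exp(−k·t) = 5.6 → t = ln(26.39/5.6)/k = 74560 s = 20.71 h.
Distance = v·t = 1.0·74560 = 74560 m = 74.56 km.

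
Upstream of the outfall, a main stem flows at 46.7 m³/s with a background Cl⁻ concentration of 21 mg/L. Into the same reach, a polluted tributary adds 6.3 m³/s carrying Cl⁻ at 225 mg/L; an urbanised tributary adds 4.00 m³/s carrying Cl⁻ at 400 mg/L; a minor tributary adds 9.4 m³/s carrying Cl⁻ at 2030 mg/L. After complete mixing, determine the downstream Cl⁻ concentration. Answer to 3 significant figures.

Mixed concentration C = ΣQC/ΣQ = (46.70·21.00 + 6.300·225.0 + 4.000·400.0 + 9.400·2030) / 66.40 = 23080/66.40 = 347.6 mg/L.

348 mg/L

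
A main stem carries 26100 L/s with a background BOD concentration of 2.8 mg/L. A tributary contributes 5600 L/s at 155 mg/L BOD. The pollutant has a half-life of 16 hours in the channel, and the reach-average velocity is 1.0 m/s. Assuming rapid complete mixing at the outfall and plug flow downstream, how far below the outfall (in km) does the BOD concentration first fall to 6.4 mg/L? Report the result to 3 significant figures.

128 km

Conservation of mass: C = (26100·2.800 + 5600·155.0) / 31700 = 941100/31700 = 29.69 mg/L.
Half-life 16 h → k = ln 2 / 16 = 0.04332 h⁻¹ = 1.040 d⁻¹.
Set 29.69·exp(−k·t) = 6.4 → t = ln(29.69/6.4)/k = 127500 s = 35.42 h.
Distance = v·t = 1.0·127500 = 127500 m = 127.5 km.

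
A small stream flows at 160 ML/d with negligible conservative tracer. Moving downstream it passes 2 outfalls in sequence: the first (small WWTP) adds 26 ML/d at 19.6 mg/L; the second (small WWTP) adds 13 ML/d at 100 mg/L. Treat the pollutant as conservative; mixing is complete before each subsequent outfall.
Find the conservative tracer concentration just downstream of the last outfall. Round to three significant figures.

After outfall 1: Q = 160.0 + 26.00 = 186.0 ML/d; C = (160.0·0 + 26.00·19.60)/186.0 = 2.740 mg/L.
After outfall 2: Q = 186.0 + 13.00 = 199.0 ML/d; C = (186.0·2.740 + 13.00·100.0)/199.0 = 9.093 mg/L.

9.09 mg/L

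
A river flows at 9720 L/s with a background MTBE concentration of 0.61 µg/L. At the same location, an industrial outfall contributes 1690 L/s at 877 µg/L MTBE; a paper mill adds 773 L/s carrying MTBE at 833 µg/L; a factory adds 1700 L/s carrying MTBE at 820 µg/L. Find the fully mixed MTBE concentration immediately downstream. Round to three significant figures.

Mixed concentration C = ΣQC/ΣQ = (9720·0.6100 + 1690·877.0 + 773.0·833.0 + 1700·820.0) / 13880 = 3526000/13880 = 254.0 µg/L.

254 µg/L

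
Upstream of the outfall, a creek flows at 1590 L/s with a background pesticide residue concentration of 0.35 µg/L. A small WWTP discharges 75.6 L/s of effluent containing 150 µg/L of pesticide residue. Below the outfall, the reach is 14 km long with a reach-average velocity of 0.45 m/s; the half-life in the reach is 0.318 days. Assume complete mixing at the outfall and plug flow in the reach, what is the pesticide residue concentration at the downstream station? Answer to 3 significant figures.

Conservation of mass: C = (1590·0.3500 + 75.60·150.0) / 1666 = 11900/1666 = 7.142 µg/L.
Travel time t = 14·1000 / 0.45 = 31110 s = 8.642 h.
Half-life 0.318 d → k = ln 2 / 0.318 = 2.180 d⁻¹.
After decay, C = 7.142 × e^(−kt) = 7.142 × 0.4562 = 3.258 µg/L.

3.26 µg/L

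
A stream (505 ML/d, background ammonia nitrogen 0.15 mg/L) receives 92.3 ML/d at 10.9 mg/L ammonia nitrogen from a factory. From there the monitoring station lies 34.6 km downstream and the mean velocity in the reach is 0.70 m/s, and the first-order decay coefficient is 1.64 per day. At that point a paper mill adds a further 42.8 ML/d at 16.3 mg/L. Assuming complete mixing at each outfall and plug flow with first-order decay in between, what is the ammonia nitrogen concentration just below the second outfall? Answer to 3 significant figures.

1.75 mg/L

After mixing, C = (505.0·0.1500 + 92.30·10.90) / 597.3 = 1082/597.3 = 1.811 mg/L; combined flow 597.3 ML/d.
Travel time t = 34.6·1000 / 0.70 = 49430 s = 13.73 h.
After decay, C = 1.811 × e^(−kt) = 1.811 × 0.3913 = 0.7088 mg/L.
At the second outfall, C = (597.3·0.7088 + 42.80·16.30) / (597.3 + 42.80) = 1.751 mg/L.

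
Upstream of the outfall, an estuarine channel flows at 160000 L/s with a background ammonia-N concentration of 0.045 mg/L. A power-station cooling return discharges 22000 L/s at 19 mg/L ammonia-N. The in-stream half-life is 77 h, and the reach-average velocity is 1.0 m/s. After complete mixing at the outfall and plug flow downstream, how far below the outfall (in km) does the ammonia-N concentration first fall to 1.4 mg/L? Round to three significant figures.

Flow-weighted average: C = (160000·0.04500 + 22000·19.00) / 182000 = 425200/182000 = 2.336 mg/L.
Half-life 77 h → k = ln 2 / 77 = 0.009002 h⁻¹ = 0.2160 d⁻¹.
Set 2.336·exp(−k·t) = 1.4 → t = ln(2.336/1.4)/k = 204800 s = 56.89 h.
Distance = v·t = 1.0·204800 = 204800 m = 204.8 km.

205 km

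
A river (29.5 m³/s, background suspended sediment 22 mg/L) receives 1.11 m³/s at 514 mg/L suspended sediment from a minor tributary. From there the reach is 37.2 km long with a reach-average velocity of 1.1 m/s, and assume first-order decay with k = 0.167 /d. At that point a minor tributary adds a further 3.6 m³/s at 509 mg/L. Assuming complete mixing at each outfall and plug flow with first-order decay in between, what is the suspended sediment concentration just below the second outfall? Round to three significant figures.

87.0 mg/L

Mass balance: C = (29.50·22.00 + 1.110·514.0) / 30.61 = 1220/30.61 = 39.84 mg/L; combined flow 30.61 m³/s.
Travel time t = 37.2·1000 / 1.1 = 33820 s = 9.394 h.
After decay, C = 39.84 × e^(−kt) = 39.84 × 0.9367 = 37.32 mg/L.
Second outfall: C = (30.61·37.32 + 3.600·509.0)/34.21 = 86.96 mg/L.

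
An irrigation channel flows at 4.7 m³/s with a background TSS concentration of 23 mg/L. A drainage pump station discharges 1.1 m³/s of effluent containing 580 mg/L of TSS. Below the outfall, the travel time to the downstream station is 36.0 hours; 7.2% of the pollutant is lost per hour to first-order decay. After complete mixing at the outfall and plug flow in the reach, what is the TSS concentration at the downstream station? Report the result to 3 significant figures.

8.73 mg/L

Flow-weighted average: C = (4.700·23.00 + 1.100·580.0) / 5.800 = 746.1/5.800 = 128.6 mg/L.
7.2%/h lost → k = −ln(1 − 0.072) = 0.07472 h⁻¹.
First-order decay: C = 128.6·exp(−k·t) = 128.6·0.06788 = 8.732 mg/L.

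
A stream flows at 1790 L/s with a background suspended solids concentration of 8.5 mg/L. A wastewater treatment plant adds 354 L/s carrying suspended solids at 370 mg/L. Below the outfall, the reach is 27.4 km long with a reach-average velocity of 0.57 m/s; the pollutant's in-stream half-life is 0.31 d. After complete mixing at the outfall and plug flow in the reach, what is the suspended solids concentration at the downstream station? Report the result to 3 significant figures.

19.7 mg/L

Conservation of mass: C = (1790·8.500 + 354.0·370.0) / 2144 = 146200/2144 = 68.19 mg/L.
Travel time t = 27.4·1000 / 0.57 = 48070 s = 13.35 h.
Half-life 0.31 d → k = ln 2 / 0.31 = 2.236 d⁻¹.
Decay over the reach: 68.19·exp(−kt) = 68.19·0.2882 = 19.65 mg/L.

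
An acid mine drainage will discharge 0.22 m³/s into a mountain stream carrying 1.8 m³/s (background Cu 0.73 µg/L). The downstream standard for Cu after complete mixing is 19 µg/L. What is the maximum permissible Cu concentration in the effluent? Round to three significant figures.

168 µg/L

At the limit, (Qr·Cr + Qe·Cₑ)/(Qr + Qe) = 19:
Cₑ = (2.020·19 − 1.800·0.7300) / 0.2200 = 168.5 µg/L.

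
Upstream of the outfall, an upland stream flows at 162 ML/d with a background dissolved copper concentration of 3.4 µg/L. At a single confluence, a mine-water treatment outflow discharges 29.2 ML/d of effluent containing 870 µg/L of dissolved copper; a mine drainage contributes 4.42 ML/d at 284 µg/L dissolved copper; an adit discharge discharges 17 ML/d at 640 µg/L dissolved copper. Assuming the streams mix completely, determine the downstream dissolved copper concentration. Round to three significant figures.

179 µg/L

Mixed concentration C = ΣQC/ΣQ = (162.0·3.400 + 29.20·870.0 + 4.420·284.0 + 17.00·640.0) / 212.6 = 38090/212.6 = 179.1 µg/L.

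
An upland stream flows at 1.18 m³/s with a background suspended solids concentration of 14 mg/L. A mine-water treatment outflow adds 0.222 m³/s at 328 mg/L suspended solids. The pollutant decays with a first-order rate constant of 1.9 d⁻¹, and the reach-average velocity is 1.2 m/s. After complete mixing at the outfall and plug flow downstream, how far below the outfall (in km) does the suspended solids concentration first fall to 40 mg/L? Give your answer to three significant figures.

25.4 km

After mixing, C = (1.180·14.00 + 0.2220·328.0) / 1.402 = 89.34/1.402 = 63.72 mg/L.
Set 63.72·exp(−k·t) = 40 → t = ln(63.72/40)/k = 21170 s = 5.882 h.
Distance = v·t = 1.2·21170 = 25410 m = 25.41 km.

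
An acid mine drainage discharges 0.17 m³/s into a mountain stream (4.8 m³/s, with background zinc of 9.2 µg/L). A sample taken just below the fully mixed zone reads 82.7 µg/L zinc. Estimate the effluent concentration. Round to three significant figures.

2160 µg/L

Mass balance: 4.800·9.200 + 0.1700·Cₑ = 4.970·82.70
→ Cₑ = (4.970·82.70 − 4.800·9.200) / 0.1700 = 2158 µg/L.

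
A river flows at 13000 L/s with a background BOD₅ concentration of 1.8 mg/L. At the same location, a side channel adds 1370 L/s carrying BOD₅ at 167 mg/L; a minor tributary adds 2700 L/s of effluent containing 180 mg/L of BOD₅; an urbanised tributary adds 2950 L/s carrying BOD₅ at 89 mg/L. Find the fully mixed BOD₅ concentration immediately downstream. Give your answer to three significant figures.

After mixing, C = (13000·1.800 + 1370·167.0 + 2700·180.0 + 2950·89.00) / 20020 = 1001000/20020 = 49.99 mg/L.

50.0 mg/L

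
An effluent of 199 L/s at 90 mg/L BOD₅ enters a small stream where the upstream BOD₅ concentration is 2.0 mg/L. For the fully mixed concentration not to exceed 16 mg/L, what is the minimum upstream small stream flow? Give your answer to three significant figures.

Set C_mix = 16: (Q·2.000 + 199.0·90.00) / (Q + 199.0) = 16
→ Q = 199.0·(90.00 − 16)/(16 − 2.000) = 1052 L/s.

1050 L/s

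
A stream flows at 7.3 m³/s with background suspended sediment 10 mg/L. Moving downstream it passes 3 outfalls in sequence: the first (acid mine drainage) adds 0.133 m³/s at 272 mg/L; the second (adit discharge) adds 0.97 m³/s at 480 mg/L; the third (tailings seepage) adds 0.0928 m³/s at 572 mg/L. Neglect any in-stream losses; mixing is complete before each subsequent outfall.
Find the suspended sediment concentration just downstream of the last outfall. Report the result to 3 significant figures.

73.9 mg/L

Below outfall 1: Q → 7.433 m³/s, C = (7.300·10.00 + 0.1330·272.0)/7.433 = 14.69 mg/L.
Below outfall 2: Q → 8.403 m³/s, C = (7.433·14.69 + 0.9700·480.0)/8.403 = 68.40 mg/L.
Below outfall 3: Q → 8.496 m³/s, C = (8.403·68.40 + 0.09280·572.0)/8.496 = 73.90 mg/L.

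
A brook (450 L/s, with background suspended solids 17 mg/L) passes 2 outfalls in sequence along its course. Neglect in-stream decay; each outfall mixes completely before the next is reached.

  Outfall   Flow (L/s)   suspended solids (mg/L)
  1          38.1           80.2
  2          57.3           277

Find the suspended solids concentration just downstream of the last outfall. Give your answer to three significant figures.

48.7 mg/L

Outfall 1: combined Q = 488.1 L/s; C = (450.0·17.00 + 38.10·80.20)/488.1 = 21.93 mg/L.
Outfall 2: combined Q = 545.4 L/s; C = (488.1·21.93 + 57.30·277.0)/545.4 = 48.73 mg/L.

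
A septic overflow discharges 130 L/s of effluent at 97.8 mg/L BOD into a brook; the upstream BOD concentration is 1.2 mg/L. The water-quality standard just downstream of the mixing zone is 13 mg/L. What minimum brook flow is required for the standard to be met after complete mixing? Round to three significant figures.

Set C_mix = 13: (Q·1.200 + 130.0·97.80) / (Q + 130.0) = 13
→ Q = 130.0·(97.80 − 13)/(13 − 1.200) = 934.2 L/s.

934 L/s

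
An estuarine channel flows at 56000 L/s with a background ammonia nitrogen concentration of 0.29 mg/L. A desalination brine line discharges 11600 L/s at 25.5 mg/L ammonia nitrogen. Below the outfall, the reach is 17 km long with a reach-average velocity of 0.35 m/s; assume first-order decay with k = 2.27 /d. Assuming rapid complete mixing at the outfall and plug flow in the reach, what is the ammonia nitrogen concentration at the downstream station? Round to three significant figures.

Mixed concentration C = ΣQC/ΣQ = (56000·0.2900 + 11600·25.50) / 67600 = 312000/67600 = 4.616 mg/L.
Travel time t = 17·1000 / 0.35 = 48570 s = 13.49 h.
First-order decay: C = 4.616·exp(−k·t) = 4.616·0.2791 = 1.288 mg/L.

1.29 mg/L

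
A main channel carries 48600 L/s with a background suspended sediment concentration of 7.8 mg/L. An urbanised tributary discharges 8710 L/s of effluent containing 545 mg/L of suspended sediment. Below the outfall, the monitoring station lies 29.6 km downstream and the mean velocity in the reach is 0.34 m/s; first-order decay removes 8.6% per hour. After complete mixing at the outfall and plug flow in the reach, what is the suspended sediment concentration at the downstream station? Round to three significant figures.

10.2 mg/L

Flow-weighted average: C = (48600·7.800 + 8710·545.0) / 57310 = 5126000/57310 = 89.44 mg/L.
Travel time t = 29.6·1000 / 0.34 = 87060 s = 24.18 h.
8.6%/h lost → k = −ln(1 − 0.086) = 0.08992 h⁻¹.
Decay over the reach: 89.44·exp(−kt) = 89.44·0.1136 = 10.17 mg/L.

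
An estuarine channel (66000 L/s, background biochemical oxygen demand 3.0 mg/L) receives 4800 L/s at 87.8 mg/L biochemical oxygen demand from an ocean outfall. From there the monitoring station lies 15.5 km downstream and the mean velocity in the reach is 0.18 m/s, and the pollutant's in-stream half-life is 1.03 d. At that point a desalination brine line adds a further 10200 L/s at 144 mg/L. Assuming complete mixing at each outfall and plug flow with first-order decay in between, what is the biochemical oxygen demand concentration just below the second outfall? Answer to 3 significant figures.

Flow-weighted average: C = (66000·3.000 + 4800·87.80) / 70800 = 619400/70800 = 8.749 mg/L; combined flow 70800 L/s.
Travel time t = 15.5·1000 / 0.18 = 86110 s = 23.92 h.
Half-life 1.03 d → k = ln 2 / 1.03 = 0.6730 d⁻¹.
After decay, C = 8.749 × e^(−kt) = 8.749 × 0.5113 = 4.474 mg/L.
Second outfall: C = (70800·4.474 + 10200·144.0)/81000 = 22.04 mg/L.

22.0 mg/L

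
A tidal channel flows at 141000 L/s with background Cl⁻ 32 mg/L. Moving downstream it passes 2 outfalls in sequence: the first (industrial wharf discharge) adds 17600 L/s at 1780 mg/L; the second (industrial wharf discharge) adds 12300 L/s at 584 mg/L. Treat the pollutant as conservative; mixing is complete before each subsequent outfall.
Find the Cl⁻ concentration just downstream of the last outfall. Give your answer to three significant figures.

252 mg/L

After outfall 1: Q = 141000 + 17600 = 158600 L/s; C = (141000·32.00 + 17600·1780)/158600 = 226.0 mg/L.
After outfall 2: Q = 158600 + 12300 = 170900 L/s; C = (158600·226.0 + 12300·584.0)/170900 = 251.7 mg/L.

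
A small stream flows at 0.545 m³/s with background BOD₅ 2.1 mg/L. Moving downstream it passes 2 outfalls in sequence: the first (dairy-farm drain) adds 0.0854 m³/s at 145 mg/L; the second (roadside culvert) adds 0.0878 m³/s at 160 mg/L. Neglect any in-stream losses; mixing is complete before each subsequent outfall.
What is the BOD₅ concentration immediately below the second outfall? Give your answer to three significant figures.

Below outfall 1: Q → 0.6304 m³/s, C = (0.5450·2.100 + 0.08540·145.0)/0.6304 = 21.46 mg/L.
Below outfall 2: Q → 0.7182 m³/s, C = (0.6304·21.46 + 0.08780·160.0)/0.7182 = 38.40 mg/L.

38.4 mg/L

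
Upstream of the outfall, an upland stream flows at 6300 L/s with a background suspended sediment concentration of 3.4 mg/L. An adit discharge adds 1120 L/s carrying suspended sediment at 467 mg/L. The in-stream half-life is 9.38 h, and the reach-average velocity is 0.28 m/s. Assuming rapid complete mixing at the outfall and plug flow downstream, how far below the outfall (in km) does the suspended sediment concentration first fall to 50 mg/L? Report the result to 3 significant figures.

5.23 km

After mixing, C = (6300·3.400 + 1120·467.0) / 7420 = 544500/7420 = 73.38 mg/L.
Half-life 9.38 h → k = ln 2 / 9.38 = 0.07390 h⁻¹ = 1.774 d⁻¹.
Set 73.38·exp(−k·t) = 50 → t = ln(73.38/50)/k = 18690 s = 5.191 h.
Distance = v·t = 0.28·18690 = 5232 m = 5.232 km.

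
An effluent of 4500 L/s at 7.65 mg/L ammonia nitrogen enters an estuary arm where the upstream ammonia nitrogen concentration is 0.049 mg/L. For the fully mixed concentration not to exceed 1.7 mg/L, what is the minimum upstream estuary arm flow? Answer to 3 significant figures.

Set C_mix = 1.7: (Q·0.04900 + 4500·7.650) / (Q + 4500) = 1.7
→ Q = 4500·(7.650 − 1.7)/(1.7 − 0.04900) = 16220 L/s.

16200 L/s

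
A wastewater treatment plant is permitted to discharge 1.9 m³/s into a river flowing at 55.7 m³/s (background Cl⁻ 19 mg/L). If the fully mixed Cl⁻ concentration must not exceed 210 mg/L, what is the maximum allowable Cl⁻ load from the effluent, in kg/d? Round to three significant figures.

954000 kg/d

Mass balance at the limit: 55.70·19.00 + 1.900·Cₑ = 57.60·210 → Cₑ = 5809 mg/L.
Load = 1.900 m³/s × 5809 g/m³ × 86 400 s/d = 953700 kg/d.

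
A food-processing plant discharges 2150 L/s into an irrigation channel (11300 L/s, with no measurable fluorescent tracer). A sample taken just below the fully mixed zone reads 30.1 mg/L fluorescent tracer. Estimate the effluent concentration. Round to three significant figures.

Mass balance: 11300·0 + 2150·Cₑ = 13450·30.10
→ Cₑ = (13450·30.10 − 11300·0) / 2150 = 188.3 mg/L.

188 mg/L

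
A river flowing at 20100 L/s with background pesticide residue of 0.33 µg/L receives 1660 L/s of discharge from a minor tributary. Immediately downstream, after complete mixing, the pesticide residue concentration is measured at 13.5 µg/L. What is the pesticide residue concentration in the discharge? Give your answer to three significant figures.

Mass balance: 20100·0.3300 + 1660·Cₑ = 21760·13.50
→ Cₑ = (21760·13.50 − 20100·0.3300) / 1660 = 173.0 µg/L.

173 µg/L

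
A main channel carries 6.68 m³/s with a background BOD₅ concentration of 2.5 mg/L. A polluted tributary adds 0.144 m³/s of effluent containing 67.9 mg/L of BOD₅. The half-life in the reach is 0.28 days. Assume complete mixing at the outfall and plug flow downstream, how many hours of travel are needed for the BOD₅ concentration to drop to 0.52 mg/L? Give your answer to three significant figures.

19.5 h

After mixing, C = (6.680·2.500 + 0.1440·67.90) / 6.824 = 26.48/6.824 = 3.880 mg/L.
Half-life 0.28 d → k = ln 2 / 0.28 = 2.476 d⁻¹.
3.880·exp(−k·t) = 0.52 → t = ln(3.880/0.52)/k = 70140 s = 19.48 h.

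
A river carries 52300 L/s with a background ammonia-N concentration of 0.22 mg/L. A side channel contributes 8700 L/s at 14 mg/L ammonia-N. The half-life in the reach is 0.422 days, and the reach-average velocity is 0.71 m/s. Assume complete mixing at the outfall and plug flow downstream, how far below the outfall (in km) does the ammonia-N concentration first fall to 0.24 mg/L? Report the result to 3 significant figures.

82.5 km

After mixing, C = (52300·0.2200 + 8700·14.00) / 61000 = 133300/61000 = 2.185 mg/L.
Half-life 0.422 d → k = ln 2 / 0.422 = 1.643 d⁻¹.
Set 2.185·exp(−k·t) = 0.24 → t = ln(2.185/0.24)/k = 116200 s = 32.28 h.
Distance = v·t = 0.71·116200 = 82500 m = 82.50 km.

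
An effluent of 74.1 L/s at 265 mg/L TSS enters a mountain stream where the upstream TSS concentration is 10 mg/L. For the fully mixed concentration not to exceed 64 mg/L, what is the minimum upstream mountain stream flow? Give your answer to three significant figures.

276 L/s

Set C_mix = 64: (Q·10.00 + 74.10·265.0) / (Q + 74.10) = 64
→ Q = 74.10·(265.0 − 64)/(64 − 10.00) = 275.8 L/s.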